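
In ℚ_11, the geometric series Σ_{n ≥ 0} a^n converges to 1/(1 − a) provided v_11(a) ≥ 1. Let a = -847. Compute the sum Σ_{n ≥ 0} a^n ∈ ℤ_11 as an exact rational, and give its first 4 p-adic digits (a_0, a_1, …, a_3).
Σ a^n = 1/(1 − a) = 1/848;  first 4 digits = (1, 0, 4, 10)

v_11(a) = 2 ≥ 1, so the series converges in ℤ_11 to 1/(1 − a) = 1/(1 − (-847)) = 1/848. Expand this rational in ℤ_11: compute digits iteratively via d_i = x_i mod 11, x_{i+1} = (x_i − d_i)/11. The first 4 digits are (1, 0, 4, 10).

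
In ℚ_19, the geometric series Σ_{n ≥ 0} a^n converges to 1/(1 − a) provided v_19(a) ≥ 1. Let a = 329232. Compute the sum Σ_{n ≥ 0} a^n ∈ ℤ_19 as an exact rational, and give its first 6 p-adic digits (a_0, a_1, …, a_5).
Σ a^n = 1/(1 − a) = -1/329231;  first 6 digits = (1, 0, 0, 10, 2, 0)

v_19(a) = 3 ≥ 1, so the series converges in ℤ_19 to 1/(1 − a) = 1/(1 − 329232) = -1/329231. Expand this rational in ℤ_19: compute digits iteratively via d_i = x_i mod 19, x_{i+1} = (x_i − d_i)/19. The first 6 digits are (1, 0, 0, 10, 2, 0).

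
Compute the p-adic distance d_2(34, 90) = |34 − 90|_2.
d_2(34, 90) = 1/8

Step 1 — x − y = 34 − 90 = -56. Step 2 — v_2(-56) = 3 (factor: -56 = −(2^3 · 7); the sign does not affect v_p). Step 3 — |x − y|_2 = 2^{-3} = 1/8.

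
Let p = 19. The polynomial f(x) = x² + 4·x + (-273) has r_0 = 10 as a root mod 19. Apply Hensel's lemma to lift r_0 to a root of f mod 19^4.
r_3 = 45667 (mod 130321)

Hensel: r_{i+1} = r_i − f(r_i)·(f′(r_i))^{-1} mod 19^{i+2}, f′(x) = 2x + 4. Iterate:
  r_0 = 10 (mod 19)
  r_1 = 181 (mod 361)
  r_2 = 4513 (mod 6859)
  r_3 = 45667 (mod 130321)
Final: r = 45667 satisfies f(r) ≡ 0 mod 19^4.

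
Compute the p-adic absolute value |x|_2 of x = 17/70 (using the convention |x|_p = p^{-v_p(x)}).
|17/70|_2 = 2

Step 1 — compute v_2(x) by factoring powers of 2 out of the numerator and denominator: v_2(17/70) = -1. Step 2 — apply |x|_p = p^{-v_p(x)} = 2^{1} = 2.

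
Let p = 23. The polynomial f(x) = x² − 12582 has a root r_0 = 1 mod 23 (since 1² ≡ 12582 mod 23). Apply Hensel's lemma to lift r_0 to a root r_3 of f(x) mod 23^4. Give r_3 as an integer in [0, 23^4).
r_3 = 82203 (mod 279841)

Hensel's recurrence: r_{i+1} = r_i − f(r_i)·(f′(r_i))^{-1} mod 23^{i+2}, with f′(x) = 2x. Iterate:
  r_0 = 1 (mod 23)
  r_1 = 208 (mod 529)
  r_2 = 9201 (mod 12167)
  r_3 = 82203 (mod 279841)
Final: r_3 = 82203, and one checks f(r_3) ≡ 0 mod 23^4.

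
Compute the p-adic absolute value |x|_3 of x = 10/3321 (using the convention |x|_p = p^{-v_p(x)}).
|10/3321|_3 = 81

Step 1 — compute v_3(x) by factoring powers of 3 out of the numerator and denominator: v_3(10/3321) = -4. Step 2 — apply |x|_p = p^{-v_p(x)} = 3^{4} = 81.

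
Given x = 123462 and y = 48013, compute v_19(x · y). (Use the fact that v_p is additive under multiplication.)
v_19(5927781006) = 6

v_p(x) = 3 (factor: 123462 = 19^3 · 18); v_p(y) = 3 (factor: 48013 = 19^3 · 7). Additivity: v_p(xy) = v_p(x) + v_p(y) = 3 + 3 = 6. (Direct check: xy = 5927781006 = 19^6 · (126).)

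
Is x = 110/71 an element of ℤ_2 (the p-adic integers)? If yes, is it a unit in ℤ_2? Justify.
x ∈ ℤ_2 but not a unit; v_2(x) = 1 > 0

ℤ_2 = {x ∈ ℚ_2 : v_2(x) ≥ 0} and ℤ_2^× = {x ∈ ℤ_2 : v_2(x) = 0}. Here v_2(110/71) = v_2(num) − v_2(den) = 1; compare against these criteria.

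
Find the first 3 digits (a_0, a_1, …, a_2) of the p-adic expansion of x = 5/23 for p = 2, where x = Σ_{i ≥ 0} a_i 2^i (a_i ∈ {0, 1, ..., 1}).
(a_0, …, a_2) = (1, 1, 0)

v_2(5/23) = 0 (numerator and denominator both coprime to 2), so x ∈ ℤ_2^×. Compute digits iteratively via a_i = x_i mod 2, x_{i+1} = (x_i − a_i)/2, with x_0 = x:
  x_0 = 5/23;  a_0 = 1;  x_1 = (x_0 − 1)/2 = -9/23
  x_1 = -9/23;  a_1 = 1;  x_2 = (x_1 − 1)/2 = -16/23
  x_2 = -16/23;  a_2 = 0;  x_3 = (x_2 − 0)/2 = -8/23
Digits: (1, 1, 0).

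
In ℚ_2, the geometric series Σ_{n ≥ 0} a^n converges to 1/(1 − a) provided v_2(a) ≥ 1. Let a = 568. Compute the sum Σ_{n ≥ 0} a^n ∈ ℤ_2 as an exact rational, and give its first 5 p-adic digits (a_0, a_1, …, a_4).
Σ a^n = 1/(1 − a) = -1/567;  first 5 digits = (1, 0, 0, 1, 1)

v_2(a) = 3 ≥ 1, so the series converges in ℤ_2 to 1/(1 − a) = 1/(1 − 568) = -1/567. Expand this rational in ℤ_2: compute digits iteratively via d_i = x_i mod 2, x_{i+1} = (x_i − d_i)/2. The first 5 digits are (1, 0, 0, 1, 1).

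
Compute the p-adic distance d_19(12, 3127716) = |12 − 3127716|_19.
d_19(12, 3127716) = 1/130321

Step 1 — x − y = 12 − 3127716 = -3127704. Step 2 — v_19(-3127704) = 4 (factor: -3127704 = −(19^4 · 24); the sign does not affect v_p). Step 3 — |x − y|_19 = 19^{-4} = 1/130321.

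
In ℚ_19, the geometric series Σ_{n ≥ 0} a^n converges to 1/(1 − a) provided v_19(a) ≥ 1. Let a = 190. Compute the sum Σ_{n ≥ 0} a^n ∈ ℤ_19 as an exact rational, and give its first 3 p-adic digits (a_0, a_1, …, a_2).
Σ a^n = 1/(1 − a) = -1/189;  first 3 digits = (1, 10, 5)

v_19(a) = 1 ≥ 1, so the series converges in ℤ_19 to 1/(1 − a) = 1/(1 − 190) = -1/189. Expand this rational in ℤ_19: compute digits iteratively via d_i = x_i mod 19, x_{i+1} = (x_i − d_i)/19. The first 3 digits are (1, 10, 5).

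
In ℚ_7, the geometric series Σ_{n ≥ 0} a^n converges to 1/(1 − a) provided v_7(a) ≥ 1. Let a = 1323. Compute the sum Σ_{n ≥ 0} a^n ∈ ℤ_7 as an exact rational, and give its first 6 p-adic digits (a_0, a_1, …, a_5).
Σ a^n = 1/(1 − a) = -1/1322;  first 6 digits = (1, 0, 6, 3, 1, 6)

v_7(a) = 2 ≥ 1, so the series converges in ℤ_7 to 1/(1 − a) = 1/(1 − 1323) = -1/1322. Expand this rational in ℤ_7: compute digits iteratively via d_i = x_i mod 7, x_{i+1} = (x_i − d_i)/7. The first 6 digits are (1, 0, 6, 3, 1, 6).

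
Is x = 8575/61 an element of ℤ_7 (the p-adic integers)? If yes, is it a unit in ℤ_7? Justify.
x ∈ ℤ_7 but not a unit; v_7(x) = 3 > 0

ℤ_7 = {x ∈ ℚ_7 : v_7(x) ≥ 0} and ℤ_7^× = {x ∈ ℤ_7 : v_7(x) = 0}. Here v_7(8575/61) = v_7(num) − v_7(den) = 3; compare against these criteria.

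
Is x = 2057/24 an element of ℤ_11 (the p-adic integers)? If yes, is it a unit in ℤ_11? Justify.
x ∈ ℤ_11 but not a unit; v_11(x) = 2 > 0

ℤ_11 = {x ∈ ℚ_11 : v_11(x) ≥ 0} and ℤ_11^× = {x ∈ ℤ_11 : v_11(x) = 0}. Here v_11(2057/24) = v_11(num) − v_11(den) = 2; compare against these criteria.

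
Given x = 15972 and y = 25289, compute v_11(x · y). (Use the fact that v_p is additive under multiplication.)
v_11(403915908) = 6

v_p(x) = 3 (factor: 15972 = 11^3 · 12); v_p(y) = 3 (factor: 25289 = 11^3 · 19). Additivity: v_p(xy) = v_p(x) + v_p(y) = 3 + 3 = 6. (Direct check: xy = 403915908 = 11^6 · (228).)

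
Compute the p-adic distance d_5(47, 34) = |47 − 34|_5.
d_5(47, 34) = 1

Step 1 — x − y = 47 − 34 = 13. Step 2 — v_5(13) = 0 (factor: 13 = (5^0 · 13); the sign does not affect v_p). Step 3 — |x − y|_5 = 5^{0} = 1.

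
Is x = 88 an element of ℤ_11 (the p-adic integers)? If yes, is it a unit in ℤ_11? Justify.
x ∈ ℤ_11 but not a unit; v_11(x) = 1 > 0

ℤ_11 = {x ∈ ℚ_11 : v_11(x) ≥ 0} and ℤ_11^× = {x ∈ ℤ_11 : v_11(x) = 0}. Here v_11(88) = v_11(num) − v_11(den) = 1; compare against these criteria.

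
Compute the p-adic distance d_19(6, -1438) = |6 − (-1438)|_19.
d_19(6, -1438) = 1/361

Step 1 — x − y = 6 − (-1438) = 1444. Step 2 — v_19(1444) = 2 (factor: 1444 = (19^2 · 4); the sign does not affect v_p). Step 3 — |x − y|_19 = 19^{-2} = 1/361.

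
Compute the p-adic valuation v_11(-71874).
v_11(-71874) = 3

v_11(n) is the largest exponent k such that 11^k divides n. Factor out: -71874 = -11^3 · 54. (Sign doesn't affect v_p.) So v_11(-71874) = 3.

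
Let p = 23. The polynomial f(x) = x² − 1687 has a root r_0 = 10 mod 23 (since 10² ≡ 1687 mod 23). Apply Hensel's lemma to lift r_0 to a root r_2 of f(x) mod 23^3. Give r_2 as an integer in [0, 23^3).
r_2 = 11648 (mod 12167)

Hensel's recurrence: r_{i+1} = r_i − f(r_i)·(f′(r_i))^{-1} mod 23^{i+2}, with f′(x) = 2x. Iterate:
  r_0 = 10 (mod 23)
  r_1 = 10 (mod 529)
  r_2 = 11648 (mod 12167)
Final: r_2 = 11648, and one checks f(r_2) ≡ 0 mod 23^3.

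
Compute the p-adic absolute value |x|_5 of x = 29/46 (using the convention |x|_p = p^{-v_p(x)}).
|29/46|_5 = 1

Step 1 — compute v_5(x) by factoring powers of 5 out of the numerator and denominator: v_5(29/46) = 0. Step 2 — apply |x|_p = p^{-v_p(x)} = 5^{0} = 1.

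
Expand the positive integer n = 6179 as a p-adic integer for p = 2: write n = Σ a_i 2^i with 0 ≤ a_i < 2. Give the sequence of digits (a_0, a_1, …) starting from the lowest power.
(a_0, a_1, …) = (1, 1, 0, 0, 0, 1, 0, 0, 0, 0, 0, 1, 1)

Repeated division by 2 gives the digits low-to-high: 6179 = 1 + 1·2^1 + 1·2^5 + 1·2^11 + 1·2^12. Digit sequence: (1, 1, 0, 0, 0, 1, 0, 0, 0, 0, 0, 1, 1).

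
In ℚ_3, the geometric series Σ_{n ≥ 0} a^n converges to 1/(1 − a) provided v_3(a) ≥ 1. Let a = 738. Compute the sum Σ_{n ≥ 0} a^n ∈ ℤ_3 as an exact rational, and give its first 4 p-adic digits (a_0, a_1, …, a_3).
Σ a^n = 1/(1 − a) = -1/737;  first 4 digits = (1, 0, 1, 0)

v_3(a) = 2 ≥ 1, so the series converges in ℤ_3 to 1/(1 − a) = 1/(1 − 738) = -1/737. Expand this rational in ℤ_3: compute digits iteratively via d_i = x_i mod 3, x_{i+1} = (x_i − d_i)/3. The first 4 digits are (1, 0, 1, 0).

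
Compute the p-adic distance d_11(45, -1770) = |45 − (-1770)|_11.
d_11(45, -1770) = 1/121

Step 1 — x − y = 45 − (-1770) = 1815. Step 2 — v_11(1815) = 2 (factor: 1815 = (11^2 · 15); the sign does not affect v_p). Step 3 — |x − y|_11 = 11^{-2} = 1/121.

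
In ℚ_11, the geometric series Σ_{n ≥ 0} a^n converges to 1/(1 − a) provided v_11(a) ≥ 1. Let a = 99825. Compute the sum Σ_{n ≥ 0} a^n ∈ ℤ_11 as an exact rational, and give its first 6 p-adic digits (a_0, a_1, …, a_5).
Σ a^n = 1/(1 − a) = -1/99824;  first 6 digits = (1, 0, 0, 9, 6, 0)

v_11(a) = 3 ≥ 1, so the series converges in ℤ_11 to 1/(1 − a) = 1/(1 − 99825) = -1/99824. Expand this rational in ℤ_11: compute digits iteratively via d_i = x_i mod 11, x_{i+1} = (x_i − d_i)/11. The first 6 digits are (1, 0, 0, 9, 6, 0).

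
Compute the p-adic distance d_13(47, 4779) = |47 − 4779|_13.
d_13(47, 4779) = 1/169

Step 1 — x − y = 47 − 4779 = -4732. Step 2 — v_13(-4732) = 2 (factor: -4732 = −(13^2 · 28); the sign does not affect v_p). Step 3 — |x − y|_13 = 13^{-2} = 1/169.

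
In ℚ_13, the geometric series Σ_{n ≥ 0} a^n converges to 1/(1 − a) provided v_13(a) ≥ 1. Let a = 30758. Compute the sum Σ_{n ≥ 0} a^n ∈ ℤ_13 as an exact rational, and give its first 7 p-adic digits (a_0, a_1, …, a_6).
Σ a^n = 1/(1 − a) = -1/30757;  first 7 digits = (1, 0, 0, 1, 1, 0, 1)

v_13(a) = 3 ≥ 1, so the series converges in ℤ_13 to 1/(1 − a) = 1/(1 − 30758) = -1/30757. Expand this rational in ℤ_13: compute digits iteratively via d_i = x_i mod 13, x_{i+1} = (x_i − d_i)/13. The first 7 digits are (1, 0, 0, 1, 1, 0, 1).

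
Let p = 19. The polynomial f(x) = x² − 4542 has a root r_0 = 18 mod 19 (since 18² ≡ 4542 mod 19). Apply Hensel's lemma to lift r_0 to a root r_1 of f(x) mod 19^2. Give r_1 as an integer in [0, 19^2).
r_1 = 75 (mod 361)

Hensel's recurrence: r_{i+1} = r_i − f(r_i)·(f′(r_i))^{-1} mod 19^{i+2}, with f′(x) = 2x. Iterate:
  r_0 = 18 (mod 19)
  r_1 = 75 (mod 361)
Final: r_1 = 75, and one checks f(r_1) ≡ 0 mod 19^2.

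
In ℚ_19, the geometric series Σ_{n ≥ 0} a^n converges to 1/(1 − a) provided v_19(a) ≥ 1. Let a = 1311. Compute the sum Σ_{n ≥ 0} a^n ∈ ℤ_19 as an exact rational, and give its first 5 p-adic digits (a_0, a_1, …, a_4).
Σ a^n = 1/(1 − a) = -1/1310;  first 5 digits = (1, 12, 14, 2, 1)

v_19(a) = 1 ≥ 1, so the series converges in ℤ_19 to 1/(1 − a) = 1/(1 − 1311) = -1/1310. Expand this rational in ℤ_19: compute digits iteratively via d_i = x_i mod 19, x_{i+1} = (x_i − d_i)/19. The first 5 digits are (1, 12, 14, 2, 1).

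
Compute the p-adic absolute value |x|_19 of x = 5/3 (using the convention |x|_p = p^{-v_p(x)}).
|5/3|_19 = 1

Step 1 — compute v_19(x) by factoring powers of 19 out of the numerator and denominator: v_19(5/3) = 0. Step 2 — apply |x|_p = p^{-v_p(x)} = 19^{0} = 1.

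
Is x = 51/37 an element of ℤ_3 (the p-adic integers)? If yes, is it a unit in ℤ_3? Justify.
x ∈ ℤ_3 but not a unit; v_3(x) = 1 > 0

ℤ_3 = {x ∈ ℚ_3 : v_3(x) ≥ 0} and ℤ_3^× = {x ∈ ℤ_3 : v_3(x) = 0}. Here v_3(51/37) = v_3(num) − v_3(den) = 1; compare against these criteria.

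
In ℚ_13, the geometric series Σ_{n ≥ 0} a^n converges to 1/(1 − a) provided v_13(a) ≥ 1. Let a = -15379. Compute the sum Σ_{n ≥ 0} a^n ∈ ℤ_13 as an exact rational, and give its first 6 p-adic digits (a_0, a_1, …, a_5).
Σ a^n = 1/(1 − a) = 1/15380;  first 6 digits = (1, 0, 0, 6, 12, 12)

v_13(a) = 3 ≥ 1, so the series converges in ℤ_13 to 1/(1 − a) = 1/(1 − (-15379)) = 1/15380. Expand this rational in ℤ_13: compute digits iteratively via d_i = x_i mod 13, x_{i+1} = (x_i − d_i)/13. The first 6 digits are (1, 0, 0, 6, 12, 12).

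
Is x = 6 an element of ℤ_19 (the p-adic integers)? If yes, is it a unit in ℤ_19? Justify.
x ∈ ℤ_19^× (unit); v_19(x) = 0

ℤ_19 = {x ∈ ℚ_19 : v_19(x) ≥ 0} and ℤ_19^× = {x ∈ ℤ_19 : v_19(x) = 0}. Here v_19(6) = v_19(num) − v_19(den) = 0; compare against these criteria.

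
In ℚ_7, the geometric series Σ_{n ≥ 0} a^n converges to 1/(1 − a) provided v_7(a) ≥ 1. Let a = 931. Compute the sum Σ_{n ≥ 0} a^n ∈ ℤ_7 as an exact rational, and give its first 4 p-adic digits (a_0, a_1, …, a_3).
Σ a^n = 1/(1 − a) = -1/930;  first 4 digits = (1, 0, 5, 2)

v_7(a) = 2 ≥ 1, so the series converges in ℤ_7 to 1/(1 − a) = 1/(1 − 931) = -1/930. Expand this rational in ℤ_7: compute digits iteratively via d_i = x_i mod 7, x_{i+1} = (x_i − d_i)/7. The first 4 digits are (1, 0, 5, 2).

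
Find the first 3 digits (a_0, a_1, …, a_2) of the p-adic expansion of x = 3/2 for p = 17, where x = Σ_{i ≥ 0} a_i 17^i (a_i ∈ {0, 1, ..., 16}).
(a_0, …, a_2) = (10, 8, 8)

v_17(3/2) = 0 (numerator and denominator both coprime to 17), so x ∈ ℤ_17^×. Compute digits iteratively via a_i = x_i mod 17, x_{i+1} = (x_i − a_i)/17, with x_0 = x:
  x_0 = 3/2;  a_0 = 10;  x_1 = (x_0 − 10)/17 = -1/2
  x_1 = -1/2;  a_1 = 8;  x_2 = (x_1 − 8)/17 = -1/2
  x_2 = -1/2;  a_2 = 8;  x_3 = (x_2 − 8)/17 = -1/2
Digits: (10, 8, 8).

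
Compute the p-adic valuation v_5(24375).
v_5(24375) = 4

v_5(n) is the largest exponent k such that 5^k divides n. Factor out: 24375 = 5^4 · 39. (Sign doesn't affect v_p.) So v_5(24375) = 4.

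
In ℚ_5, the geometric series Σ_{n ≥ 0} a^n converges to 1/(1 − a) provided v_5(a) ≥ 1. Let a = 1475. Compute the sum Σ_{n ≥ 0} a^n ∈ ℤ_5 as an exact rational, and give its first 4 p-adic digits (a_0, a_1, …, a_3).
Σ a^n = 1/(1 − a) = -1/1474;  first 4 digits = (1, 0, 4, 1)

v_5(a) = 2 ≥ 1, so the series converges in ℤ_5 to 1/(1 − a) = 1/(1 − 1475) = -1/1474. Expand this rational in ℤ_5: compute digits iteratively via d_i = x_i mod 5, x_{i+1} = (x_i − d_i)/5. The first 4 digits are (1, 0, 4, 1).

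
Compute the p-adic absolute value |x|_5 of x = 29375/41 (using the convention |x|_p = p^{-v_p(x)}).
|29375/41|_5 = 1/625

Step 1 — compute v_5(x) by factoring powers of 5 out of the numerator and denominator: v_5(29375/41) = 4. Step 2 — apply |x|_p = p^{-v_p(x)} = 5^{-4} = 1/625.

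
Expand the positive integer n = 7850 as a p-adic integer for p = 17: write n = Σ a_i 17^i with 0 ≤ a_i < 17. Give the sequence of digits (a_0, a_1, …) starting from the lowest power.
(a_0, a_1, …) = (13, 2, 10, 1)

Repeated division by 17 gives the digits low-to-high: 7850 = 13 + 2·17^1 + 10·17^2 + 1·17^3. Digit sequence: (13, 2, 10, 1).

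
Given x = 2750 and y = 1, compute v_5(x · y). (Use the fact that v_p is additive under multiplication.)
v_5(2750) = 3

v_p(x) = 3 (factor: 2750 = 5^3 · 22); v_p(y) = 0 (factor: 1 = 5^0 · 1). Additivity: v_p(xy) = v_p(x) + v_p(y) = 3 + 0 = 3. (Direct check: xy = 2750 = 5^3 · (22).)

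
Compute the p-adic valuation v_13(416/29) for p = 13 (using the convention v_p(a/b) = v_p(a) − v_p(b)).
v_13(416/29) = 1

Factor powers of 13 from the numerator and denominator of the reduced fraction: 416 = 13^1 · 32 and 29 = 13^0 · 29. Apply v_p(a/b) = v_p(a) − v_p(b): v_13(416/29) = 1 − 0 = 1.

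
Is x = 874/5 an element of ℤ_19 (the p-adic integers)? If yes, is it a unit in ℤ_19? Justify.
x ∈ ℤ_19 but not a unit; v_19(x) = 1 > 0

ℤ_19 = {x ∈ ℚ_19 : v_19(x) ≥ 0} and ℤ_19^× = {x ∈ ℤ_19 : v_19(x) = 0}. Here v_19(874/5) = v_19(num) − v_19(den) = 1; compare against these criteria.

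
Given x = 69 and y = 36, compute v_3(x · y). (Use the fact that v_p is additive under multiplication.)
v_3(2484) = 3

v_p(x) = 1 (factor: 69 = 3^1 · 23); v_p(y) = 2 (factor: 36 = 3^2 · 4). Additivity: v_p(xy) = v_p(x) + v_p(y) = 1 + 2 = 3. (Direct check: xy = 2484 = 3^3 · (92).)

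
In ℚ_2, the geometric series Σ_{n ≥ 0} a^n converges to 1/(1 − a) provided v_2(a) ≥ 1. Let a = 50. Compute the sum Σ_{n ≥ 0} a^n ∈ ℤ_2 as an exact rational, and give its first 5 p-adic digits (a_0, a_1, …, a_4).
Σ a^n = 1/(1 − a) = -1/49;  first 5 digits = (1, 1, 1, 1, 0)

v_2(a) = 1 ≥ 1, so the series converges in ℤ_2 to 1/(1 − a) = 1/(1 − 50) = -1/49. Expand this rational in ℤ_2: compute digits iteratively via d_i = x_i mod 2, x_{i+1} = (x_i − d_i)/2. The first 5 digits are (1, 1, 1, 1, 0).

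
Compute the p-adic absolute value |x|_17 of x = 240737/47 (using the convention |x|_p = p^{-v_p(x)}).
|240737/47|_17 = 1/4913

Step 1 — compute v_17(x) by factoring powers of 17 out of the numerator and denominator: v_17(240737/47) = 3. Step 2 — apply |x|_p = p^{-v_p(x)} = 17^{-3} = 1/4913.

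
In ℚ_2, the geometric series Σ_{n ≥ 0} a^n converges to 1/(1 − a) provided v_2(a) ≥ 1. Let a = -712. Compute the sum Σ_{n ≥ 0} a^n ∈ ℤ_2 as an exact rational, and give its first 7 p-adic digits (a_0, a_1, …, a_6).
Σ a^n = 1/(1 − a) = 1/713;  first 7 digits = (1, 0, 0, 1, 1, 1, 1)

v_2(a) = 3 ≥ 1, so the series converges in ℤ_2 to 1/(1 − a) = 1/(1 − (-712)) = 1/713. Expand this rational in ℤ_2: compute digits iteratively via d_i = x_i mod 2, x_{i+1} = (x_i − d_i)/2. The first 7 digits are (1, 0, 0, 1, 1, 1, 1).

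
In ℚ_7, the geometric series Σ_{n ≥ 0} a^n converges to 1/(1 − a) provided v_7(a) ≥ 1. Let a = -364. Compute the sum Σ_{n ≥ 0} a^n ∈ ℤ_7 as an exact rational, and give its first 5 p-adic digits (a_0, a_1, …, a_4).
Σ a^n = 1/(1 − a) = 1/365;  first 5 digits = (1, 4, 1, 1, 6)

v_7(a) = 1 ≥ 1, so the series converges in ℤ_7 to 1/(1 − a) = 1/(1 − (-364)) = 1/365. Expand this rational in ℤ_7: compute digits iteratively via d_i = x_i mod 7, x_{i+1} = (x_i − d_i)/7. The first 5 digits are (1, 4, 1, 1, 6).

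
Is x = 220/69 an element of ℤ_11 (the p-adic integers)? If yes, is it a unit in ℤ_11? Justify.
x ∈ ℤ_11 but not a unit; v_11(x) = 1 > 0

ℤ_11 = {x ∈ ℚ_11 : v_11(x) ≥ 0} and ℤ_11^× = {x ∈ ℤ_11 : v_11(x) = 0}. Here v_11(220/69) = v_11(num) − v_11(den) = 1; compare against these criteria.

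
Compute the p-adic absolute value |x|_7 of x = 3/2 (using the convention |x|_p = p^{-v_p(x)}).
|3/2|_7 = 1

Step 1 — compute v_7(x) by factoring powers of 7 out of the numerator and denominator: v_7(3/2) = 0. Step 2 — apply |x|_p = p^{-v_p(x)} = 7^{0} = 1.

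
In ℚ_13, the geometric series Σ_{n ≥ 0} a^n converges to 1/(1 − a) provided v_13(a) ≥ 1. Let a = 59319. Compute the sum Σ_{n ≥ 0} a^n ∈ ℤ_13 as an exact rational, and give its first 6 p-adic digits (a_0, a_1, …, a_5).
Σ a^n = 1/(1 − a) = -1/59318;  first 6 digits = (1, 0, 0, 1, 2, 0)

v_13(a) = 3 ≥ 1, so the series converges in ℤ_13 to 1/(1 − a) = 1/(1 − 59319) = -1/59318. Expand this rational in ℤ_13: compute digits iteratively via d_i = x_i mod 13, x_{i+1} = (x_i − d_i)/13. The first 6 digits are (1, 0, 0, 1, 2, 0).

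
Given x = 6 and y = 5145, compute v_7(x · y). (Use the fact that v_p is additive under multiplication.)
v_7(30870) = 3

v_p(x) = 0 (factor: 6 = 7^0 · 6); v_p(y) = 3 (factor: 5145 = 7^3 · 15). Additivity: v_p(xy) = v_p(x) + v_p(y) = 0 + 3 = 3. (Direct check: xy = 30870 = 7^3 · (90).)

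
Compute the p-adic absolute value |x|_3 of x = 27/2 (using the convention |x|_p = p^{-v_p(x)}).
|27/2|_3 = 1/27

Step 1 — compute v_3(x) by factoring powers of 3 out of the numerator and denominator: v_3(27/2) = 3. Step 2 — apply |x|_p = p^{-v_p(x)} = 3^{-3} = 1/27.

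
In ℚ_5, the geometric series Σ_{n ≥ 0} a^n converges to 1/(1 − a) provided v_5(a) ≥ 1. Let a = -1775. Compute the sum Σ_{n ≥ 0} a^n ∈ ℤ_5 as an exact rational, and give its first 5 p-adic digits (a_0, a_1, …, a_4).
Σ a^n = 1/(1 − a) = 1/1776;  first 5 digits = (1, 0, 4, 0, 3)

v_5(a) = 2 ≥ 1, so the series converges in ℤ_5 to 1/(1 − a) = 1/(1 − (-1775)) = 1/1776. Expand this rational in ℤ_5: compute digits iteratively via d_i = x_i mod 5, x_{i+1} = (x_i − d_i)/5. The first 5 digits are (1, 0, 4, 0, 3).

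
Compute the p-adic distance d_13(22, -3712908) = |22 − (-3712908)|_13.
d_13(22, -3712908) = 1/371293

Step 1 — x − y = 22 − (-3712908) = 3712930. Step 2 — v_13(3712930) = 5 (factor: 3712930 = (13^5 · 10); the sign does not affect v_p). Step 3 — |x − y|_13 = 13^{-5} = 1/371293.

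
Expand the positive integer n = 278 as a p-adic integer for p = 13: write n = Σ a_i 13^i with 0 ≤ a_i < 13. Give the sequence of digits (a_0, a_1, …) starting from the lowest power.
(a_0, a_1, …) = (5, 8, 1)

Repeated division by 13 gives the digits low-to-high: 278 = 5 + 8·13^1 + 1·13^2. Digit sequence: (5, 8, 1).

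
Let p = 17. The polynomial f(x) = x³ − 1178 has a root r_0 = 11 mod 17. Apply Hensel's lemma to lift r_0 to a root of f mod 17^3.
r_2 = 997 (mod 4913)

Hensel: r_{i+1} = r_i − f(r_i)/f′(r_i) mod 17^{i+2}, where f′(x) = 3x². Iterate:
  r_0 = 11 (mod 17)
  r_1 = 130 (mod 289)
  r_2 = 997 (mod 4913)
Final: r = 997 with f(r) ≡ 0 mod 17^3.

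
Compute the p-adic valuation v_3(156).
v_3(156) = 1

v_3(n) is the largest exponent k such that 3^k divides n. Factor out: 156 = 3^1 · 52. (Sign doesn't affect v_p.) So v_3(156) = 1.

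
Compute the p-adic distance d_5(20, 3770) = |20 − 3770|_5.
d_5(20, 3770) = 1/625

Step 1 — x − y = 20 − 3770 = -3750. Step 2 — v_5(-3750) = 4 (factor: -3750 = −(5^4 · 6); the sign does not affect v_p). Step 3 — |x − y|_5 = 5^{-4} = 1/625.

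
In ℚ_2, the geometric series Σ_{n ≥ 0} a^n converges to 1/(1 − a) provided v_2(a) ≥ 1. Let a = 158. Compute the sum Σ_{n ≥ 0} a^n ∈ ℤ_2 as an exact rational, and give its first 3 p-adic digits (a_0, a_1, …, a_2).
Σ a^n = 1/(1 − a) = -1/157;  first 3 digits = (1, 1, 0)

v_2(a) = 1 ≥ 1, so the series converges in ℤ_2 to 1/(1 − a) = 1/(1 − 158) = -1/157. Expand this rational in ℤ_2: compute digits iteratively via d_i = x_i mod 2, x_{i+1} = (x_i − d_i)/2. The first 3 digits are (1, 1, 0).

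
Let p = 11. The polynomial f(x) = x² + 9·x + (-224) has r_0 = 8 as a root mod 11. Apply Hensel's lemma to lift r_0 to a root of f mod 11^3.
r_2 = 965 (mod 1331)

Hensel: r_{i+1} = r_i − f(r_i)·(f′(r_i))^{-1} mod 11^{i+2}, f′(x) = 2x + 9. Iterate:
  r_0 = 8 (mod 11)
  r_1 = 118 (mod 121)
  r_2 = 965 (mod 1331)
Final: r = 965 satisfies f(r) ≡ 0 mod 11^3.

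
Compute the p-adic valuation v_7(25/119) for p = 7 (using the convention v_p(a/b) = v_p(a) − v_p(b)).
v_7(25/119) = -1

Factor powers of 7 from the numerator and denominator of the reduced fraction: 25 = 7^0 · 25 and 119 = 7^1 · 17. Apply v_p(a/b) = v_p(a) − v_p(b): v_7(25/119) = 0 − 1 = -1.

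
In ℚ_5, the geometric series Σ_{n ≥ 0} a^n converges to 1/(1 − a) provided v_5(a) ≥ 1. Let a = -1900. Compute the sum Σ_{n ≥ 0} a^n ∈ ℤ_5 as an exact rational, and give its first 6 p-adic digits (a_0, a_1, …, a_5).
Σ a^n = 1/(1 − a) = 1/1901;  first 6 digits = (1, 0, 4, 4, 2, 4)

v_5(a) = 2 ≥ 1, so the series converges in ℤ_5 to 1/(1 − a) = 1/(1 − (-1900)) = 1/1901. Expand this rational in ℤ_5: compute digits iteratively via d_i = x_i mod 5, x_{i+1} = (x_i − d_i)/5. The first 6 digits are (1, 0, 4, 4, 2, 4).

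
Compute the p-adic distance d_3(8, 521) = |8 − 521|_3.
d_3(8, 521) = 1/27

Step 1 — x − y = 8 − 521 = -513. Step 2 — v_3(-513) = 3 (factor: -513 = −(3^3 · 19); the sign does not affect v_p). Step 3 — |x − y|_3 = 3^{-3} = 1/27.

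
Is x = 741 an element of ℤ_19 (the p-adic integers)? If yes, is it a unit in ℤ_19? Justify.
x ∈ ℤ_19 but not a unit; v_19(x) = 1 > 0

ℤ_19 = {x ∈ ℚ_19 : v_19(x) ≥ 0} and ℤ_19^× = {x ∈ ℤ_19 : v_19(x) = 0}. Here v_19(741) = v_19(num) − v_19(den) = 1; compare against these criteria.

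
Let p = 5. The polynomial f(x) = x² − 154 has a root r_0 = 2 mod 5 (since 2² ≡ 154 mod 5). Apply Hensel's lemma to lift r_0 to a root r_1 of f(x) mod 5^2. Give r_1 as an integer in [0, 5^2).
r_1 = 2 (mod 25)

Hensel's recurrence: r_{i+1} = r_i − f(r_i)·(f′(r_i))^{-1} mod 5^{i+2}, with f′(x) = 2x. Iterate:
  r_0 = 2 (mod 5)
  r_1 = 2 (mod 25)
Final: r_1 = 2, and one checks f(r_1) ≡ 0 mod 5^2.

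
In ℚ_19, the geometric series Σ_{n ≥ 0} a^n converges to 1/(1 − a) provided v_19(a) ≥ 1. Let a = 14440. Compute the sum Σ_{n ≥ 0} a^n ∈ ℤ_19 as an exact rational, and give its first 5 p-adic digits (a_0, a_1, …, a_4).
Σ a^n = 1/(1 − a) = -1/14439;  first 5 digits = (1, 0, 2, 2, 4)

v_19(a) = 2 ≥ 1, so the series converges in ℤ_19 to 1/(1 − a) = 1/(1 − 14440) = -1/14439. Expand this rational in ℤ_19: compute digits iteratively via d_i = x_i mod 19, x_{i+1} = (x_i − d_i)/19. The first 5 digits are (1, 0, 2, 2, 4).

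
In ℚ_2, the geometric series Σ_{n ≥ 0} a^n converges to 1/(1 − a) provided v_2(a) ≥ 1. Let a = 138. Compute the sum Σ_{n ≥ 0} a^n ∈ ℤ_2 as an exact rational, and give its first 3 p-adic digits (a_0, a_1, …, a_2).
Σ a^n = 1/(1 − a) = -1/137;  first 3 digits = (1, 1, 1)

v_2(a) = 1 ≥ 1, so the series converges in ℤ_2 to 1/(1 − a) = 1/(1 − 138) = -1/137. Expand this rational in ℤ_2: compute digits iteratively via d_i = x_i mod 2, x_{i+1} = (x_i − d_i)/2. The first 3 digits are (1, 1, 1).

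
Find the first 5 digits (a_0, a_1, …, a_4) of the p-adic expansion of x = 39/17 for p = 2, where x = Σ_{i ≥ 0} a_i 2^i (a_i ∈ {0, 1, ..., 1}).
(a_0, …, a_4) = (1, 1, 1, 0, 1)

v_2(39/17) = 0 (numerator and denominator both coprime to 2), so x ∈ ℤ_2^×. Compute digits iteratively via a_i = x_i mod 2, x_{i+1} = (x_i − a_i)/2, with x_0 = x:
  x_0 = 39/17;  a_0 = 1;  x_1 = (x_0 − 1)/2 = 11/17
  x_1 = 11/17;  a_1 = 1;  x_2 = (x_1 − 1)/2 = -3/17
  x_2 = -3/17;  a_2 = 1;  x_3 = (x_2 − 1)/2 = -10/17
  x_3 = -10/17;  a_3 = 0;  x_4 = (x_3 − 0)/2 = -5/17
  x_4 = -5/17;  a_4 = 1;  x_5 = (x_4 − 1)/2 = -11/17
Digits: (1, 1, 1, 0, 1).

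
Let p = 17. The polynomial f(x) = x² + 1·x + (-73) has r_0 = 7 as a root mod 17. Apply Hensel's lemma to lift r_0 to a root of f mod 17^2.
r_1 = 143 (mod 289)

Hensel: r_{i+1} = r_i − f(r_i)·(f′(r_i))^{-1} mod 17^{i+2}, f′(x) = 2x + 1. Iterate:
  r_0 = 7 (mod 17)
  r_1 = 143 (mod 289)
Final: r = 143 satisfies f(r) ≡ 0 mod 17^2.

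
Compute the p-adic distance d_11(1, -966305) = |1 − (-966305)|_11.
d_11(1, -966305) = 1/161051

Step 1 — x − y = 1 − (-966305) = 966306. Step 2 — v_11(966306) = 5 (factor: 966306 = (11^5 · 6); the sign does not affect v_p). Step 3 — |x − y|_11 = 11^{-5} = 1/161051.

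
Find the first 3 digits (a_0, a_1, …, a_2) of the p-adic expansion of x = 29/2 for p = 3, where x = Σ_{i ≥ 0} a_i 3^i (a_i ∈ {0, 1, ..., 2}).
(a_0, …, a_2) = (1, 0, 0)

v_3(29/2) = 0 (numerator and denominator both coprime to 3), so x ∈ ℤ_3^×. Compute digits iteratively via a_i = x_i mod 3, x_{i+1} = (x_i − a_i)/3, with x_0 = x:
  x_0 = 29/2;  a_0 = 1;  x_1 = (x_0 − 1)/3 = 9/2
  x_1 = 9/2;  a_1 = 0;  x_2 = (x_1 − 0)/3 = 3/2
  x_2 = 3/2;  a_2 = 0;  x_3 = (x_2 − 0)/3 = 1/2
Digits: (1, 0, 0).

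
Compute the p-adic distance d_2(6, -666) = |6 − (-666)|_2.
d_2(6, -666) = 1/32

Step 1 — x − y = 6 − (-666) = 672. Step 2 — v_2(672) = 5 (factor: 672 = (2^5 · 21); the sign does not affect v_p). Step 3 — |x − y|_2 = 2^{-5} = 1/32.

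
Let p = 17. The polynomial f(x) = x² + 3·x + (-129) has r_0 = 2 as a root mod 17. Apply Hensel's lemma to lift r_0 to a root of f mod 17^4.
r_3 = 42791 (mod 83521)

Hensel: r_{i+1} = r_i − f(r_i)·(f′(r_i))^{-1} mod 17^{i+2}, f′(x) = 2x + 3. Iterate:
  r_0 = 2 (mod 17)
  r_1 = 19 (mod 289)
  r_2 = 3487 (mod 4913)
  r_3 = 42791 (mod 83521)
Final: r = 42791 satisfies f(r) ≡ 0 mod 17^4.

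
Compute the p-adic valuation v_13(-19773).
v_13(-19773) = 3

v_13(n) is the largest exponent k such that 13^k divides n. Factor out: -19773 = -13^3 · 9. (Sign doesn't affect v_p.) So v_13(-19773) = 3.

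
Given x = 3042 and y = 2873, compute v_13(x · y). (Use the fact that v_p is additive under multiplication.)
v_13(8739666) = 4

v_p(x) = 2 (factor: 3042 = 13^2 · 18); v_p(y) = 2 (factor: 2873 = 13^2 · 17). Additivity: v_p(xy) = v_p(x) + v_p(y) = 2 + 2 = 4. (Direct check: xy = 8739666 = 13^4 · (306).)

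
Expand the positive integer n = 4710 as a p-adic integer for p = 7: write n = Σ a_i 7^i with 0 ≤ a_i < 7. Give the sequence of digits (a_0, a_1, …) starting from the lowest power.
(a_0, a_1, …) = (6, 0, 5, 6, 1)

Repeated division by 7 gives the digits low-to-high: 4710 = 6 + 5·7^2 + 6·7^3 + 1·7^4. Digit sequence: (6, 0, 5, 6, 1).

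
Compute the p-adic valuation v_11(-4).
v_11(-4) = 0

v_11(n) is the largest exponent k such that 11^k divides n. Factor out: -4 = -11^0 · 4. (Sign doesn't affect v_p.) So v_11(-4) = 0.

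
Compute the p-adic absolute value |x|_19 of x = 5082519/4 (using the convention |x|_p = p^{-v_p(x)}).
|5082519/4|_19 = 1/130321

Step 1 — compute v_19(x) by factoring powers of 19 out of the numerator and denominator: v_19(5082519/4) = 4. Step 2 — apply |x|_p = p^{-v_p(x)} = 19^{-4} = 1/130321.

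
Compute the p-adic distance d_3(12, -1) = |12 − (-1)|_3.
d_3(12, -1) = 1

Step 1 — x − y = 12 − (-1) = 13. Step 2 — v_3(13) = 0 (factor: 13 = (3^0 · 13); the sign does not affect v_p). Step 3 — |x − y|_3 = 3^{0} = 1.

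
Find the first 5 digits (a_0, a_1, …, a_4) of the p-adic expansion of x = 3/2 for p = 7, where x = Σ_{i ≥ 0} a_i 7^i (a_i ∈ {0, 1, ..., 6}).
(a_0, …, a_4) = (5, 3, 3, 3, 3)

v_7(3/2) = 0 (numerator and denominator both coprime to 7), so x ∈ ℤ_7^×. Compute digits iteratively via a_i = x_i mod 7, x_{i+1} = (x_i − a_i)/7, with x_0 = x:
  x_0 = 3/2;  a_0 = 5;  x_1 = (x_0 − 5)/7 = -1/2
  x_1 = -1/2;  a_1 = 3;  x_2 = (x_1 − 3)/7 = -1/2
  x_2 = -1/2;  a_2 = 3;  x_3 = (x_2 − 3)/7 = -1/2
  x_3 = -1/2;  a_3 = 3;  x_4 = (x_3 − 3)/7 = -1/2
  x_4 = -1/2;  a_4 = 3;  x_5 = (x_4 − 3)/7 = -1/2
Digits: (5, 3, 3, 3, 3).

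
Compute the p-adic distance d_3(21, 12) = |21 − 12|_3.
d_3(21, 12) = 1/9

Step 1 — x − y = 21 − 12 = 9. Step 2 — v_3(9) = 2 (factor: 9 = (3^2 · 1); the sign does not affect v_p). Step 3 — |x − y|_3 = 3^{-2} = 1/9.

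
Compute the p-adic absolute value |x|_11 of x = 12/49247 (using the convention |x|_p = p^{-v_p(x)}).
|12/49247|_11 = 1331

Step 1 — compute v_11(x) by factoring powers of 11 out of the numerator and denominator: v_11(12/49247) = -3. Step 2 — apply |x|_p = p^{-v_p(x)} = 11^{3} = 1331.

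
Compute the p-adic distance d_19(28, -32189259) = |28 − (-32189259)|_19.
d_19(28, -32189259) = 1/2476099

Step 1 — x − y = 28 − (-32189259) = 32189287. Step 2 — v_19(32189287) = 5 (factor: 32189287 = (19^5 · 13); the sign does not affect v_p). Step 3 — |x − y|_19 = 19^{-5} = 1/2476099.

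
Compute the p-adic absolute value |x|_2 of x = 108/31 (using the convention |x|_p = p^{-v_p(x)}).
|108/31|_2 = 1/4

Step 1 — compute v_2(x) by factoring powers of 2 out of the numerator and denominator: v_2(108/31) = 2. Step 2 — apply |x|_p = p^{-v_p(x)} = 2^{-2} = 1/4.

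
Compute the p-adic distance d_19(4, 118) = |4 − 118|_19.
d_19(4, 118) = 1/19

Step 1 — x − y = 4 − 118 = -114. Step 2 — v_19(-114) = 1 (factor: -114 = −(19^1 · 6); the sign does not affect v_p). Step 3 — |x − y|_19 = 19^{-1} = 1/19.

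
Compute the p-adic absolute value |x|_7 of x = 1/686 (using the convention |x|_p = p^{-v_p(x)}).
|1/686|_7 = 343

Step 1 — compute v_7(x) by factoring powers of 7 out of the numerator and denominator: v_7(1/686) = -3. Step 2 — apply |x|_p = p^{-v_p(x)} = 7^{3} = 343.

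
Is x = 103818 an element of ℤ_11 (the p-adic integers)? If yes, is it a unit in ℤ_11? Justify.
x ∈ ℤ_11 but not a unit; v_11(x) = 3 > 0

ℤ_11 = {x ∈ ℚ_11 : v_11(x) ≥ 0} and ℤ_11^× = {x ∈ ℤ_11 : v_11(x) = 0}. Here v_11(103818) = v_11(num) − v_11(den) = 3; compare against these criteria.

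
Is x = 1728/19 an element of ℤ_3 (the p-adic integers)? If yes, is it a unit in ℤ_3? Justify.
x ∈ ℤ_3 but not a unit; v_3(x) = 3 > 0

ℤ_3 = {x ∈ ℚ_3 : v_3(x) ≥ 0} and ℤ_3^× = {x ∈ ℤ_3 : v_3(x) = 0}. Here v_3(1728/19) = v_3(num) − v_3(den) = 3; compare against these criteria.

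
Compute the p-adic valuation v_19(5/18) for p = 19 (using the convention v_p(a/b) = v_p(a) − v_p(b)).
v_19(5/18) = 0

Factor powers of 19 from the numerator and denominator of the reduced fraction: 5 = 19^0 · 5 and 18 = 19^0 · 18. Apply v_p(a/b) = v_p(a) − v_p(b): v_19(5/18) = 0 − 0 = 0.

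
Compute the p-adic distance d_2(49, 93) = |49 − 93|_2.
d_2(49, 93) = 1/4

Step 1 — x − y = 49 − 93 = -44. Step 2 — v_2(-44) = 2 (factor: -44 = −(2^2 · 11); the sign does not affect v_p). Step 3 — |x − y|_2 = 2^{-2} = 1/4.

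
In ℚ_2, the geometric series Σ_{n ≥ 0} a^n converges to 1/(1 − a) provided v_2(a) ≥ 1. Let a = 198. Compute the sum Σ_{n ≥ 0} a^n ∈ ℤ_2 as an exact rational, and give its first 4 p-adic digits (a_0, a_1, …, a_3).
Σ a^n = 1/(1 − a) = -1/197;  first 4 digits = (1, 1, 0, 0)

v_2(a) = 1 ≥ 1, so the series converges in ℤ_2 to 1/(1 − a) = 1/(1 − 198) = -1/197. Expand this rational in ℤ_2: compute digits iteratively via d_i = x_i mod 2, x_{i+1} = (x_i − d_i)/2. The first 4 digits are (1, 1, 0, 0).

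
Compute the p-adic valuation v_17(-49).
v_17(-49) = 0

v_17(n) is the largest exponent k such that 17^k divides n. Factor out: -49 = -17^0 · 49. (Sign doesn't affect v_p.) So v_17(-49) = 0.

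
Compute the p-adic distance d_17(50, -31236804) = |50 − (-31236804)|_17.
d_17(50, -31236804) = 1/1419857

Step 1 — x − y = 50 − (-31236804) = 31236854. Step 2 — v_17(31236854) = 5 (factor: 31236854 = (17^5 · 22); the sign does not affect v_p). Step 3 — |x − y|_17 = 17^{-5} = 1/1419857.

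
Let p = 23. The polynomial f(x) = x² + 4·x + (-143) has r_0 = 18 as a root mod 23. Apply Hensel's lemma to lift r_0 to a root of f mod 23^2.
r_1 = 501 (mod 529)

Hensel: r_{i+1} = r_i − f(r_i)·(f′(r_i))^{-1} mod 23^{i+2}, f′(x) = 2x + 4. Iterate:
  r_0 = 18 (mod 23)
  r_1 = 501 (mod 529)
Final: r = 501 satisfies f(r) ≡ 0 mod 23^2.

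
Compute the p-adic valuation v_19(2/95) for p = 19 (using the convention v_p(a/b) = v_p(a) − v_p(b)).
v_19(2/95) = -1

Factor powers of 19 from the numerator and denominator of the reduced fraction: 2 = 19^0 · 2 and 95 = 19^1 · 5. Apply v_p(a/b) = v_p(a) − v_p(b): v_19(2/95) = 0 − 1 = -1.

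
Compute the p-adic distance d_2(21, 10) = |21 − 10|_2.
d_2(21, 10) = 1

Step 1 — x − y = 21 − 10 = 11. Step 2 — v_2(11) = 0 (factor: 11 = (2^0 · 11); the sign does not affect v_p). Step 3 — |x − y|_2 = 2^{0} = 1.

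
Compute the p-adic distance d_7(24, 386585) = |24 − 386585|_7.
d_7(24, 386585) = 1/16807

Step 1 — x − y = 24 − 386585 = -386561. Step 2 — v_7(-386561) = 5 (factor: -386561 = −(7^5 · 23); the sign does not affect v_p). Step 3 — |x − y|_7 = 7^{-5} = 1/16807.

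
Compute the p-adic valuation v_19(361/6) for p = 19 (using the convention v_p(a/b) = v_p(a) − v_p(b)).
v_19(361/6) = 2

Factor powers of 19 from the numerator and denominator of the reduced fraction: 361 = 19^2 · 1 and 6 = 19^0 · 6. Apply v_p(a/b) = v_p(a) − v_p(b): v_19(361/6) = 2 − 0 = 2.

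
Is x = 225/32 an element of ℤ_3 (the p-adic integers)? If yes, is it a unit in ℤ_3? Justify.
x ∈ ℤ_3 but not a unit; v_3(x) = 2 > 0

ℤ_3 = {x ∈ ℚ_3 : v_3(x) ≥ 0} and ℤ_3^× = {x ∈ ℤ_3 : v_3(x) = 0}. Here v_3(225/32) = v_3(num) − v_3(den) = 2; compare against these criteria.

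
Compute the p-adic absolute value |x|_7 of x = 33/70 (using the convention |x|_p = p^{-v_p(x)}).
|33/70|_7 = 7

Step 1 — compute v_7(x) by factoring powers of 7 out of the numerator and denominator: v_7(33/70) = -1. Step 2 — apply |x|_p = p^{-v_p(x)} = 7^{1} = 7.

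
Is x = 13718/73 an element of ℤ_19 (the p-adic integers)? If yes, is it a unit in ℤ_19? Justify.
x ∈ ℤ_19 but not a unit; v_19(x) = 3 > 0

ℤ_19 = {x ∈ ℚ_19 : v_19(x) ≥ 0} and ℤ_19^× = {x ∈ ℤ_19 : v_19(x) = 0}. Here v_19(13718/73) = v_19(num) − v_19(den) = 3; compare against these criteria.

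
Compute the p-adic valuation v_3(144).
v_3(144) = 2

v_3(n) is the largest exponent k such that 3^k divides n. Factor out: 144 = 3^2 · 16. (Sign doesn't affect v_p.) So v_3(144) = 2.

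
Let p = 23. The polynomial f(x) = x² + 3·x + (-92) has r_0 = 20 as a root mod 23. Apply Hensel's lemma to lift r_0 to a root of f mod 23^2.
r_1 = 319 (mod 529)

Hensel: r_{i+1} = r_i − f(r_i)·(f′(r_i))^{-1} mod 23^{i+2}, f′(x) = 2x + 3. Iterate:
  r_0 = 20 (mod 23)
  r_1 = 319 (mod 529)
Final: r = 319 satisfies f(r) ≡ 0 mod 23^2.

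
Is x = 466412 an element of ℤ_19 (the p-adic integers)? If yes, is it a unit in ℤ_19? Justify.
x ∈ ℤ_19 but not a unit; v_19(x) = 3 > 0

ℤ_19 = {x ∈ ℚ_19 : v_19(x) ≥ 0} and ℤ_19^× = {x ∈ ℤ_19 : v_19(x) = 0}. Here v_19(466412) = v_19(num) − v_19(den) = 3; compare against these criteria.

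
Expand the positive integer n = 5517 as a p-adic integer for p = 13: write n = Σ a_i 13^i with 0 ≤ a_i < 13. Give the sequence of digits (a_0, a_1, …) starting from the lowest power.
(a_0, a_1, …) = (5, 8, 6, 2)

Repeated division by 13 gives the digits low-to-high: 5517 = 5 + 8·13^1 + 6·13^2 + 2·13^3. Digit sequence: (5, 8, 6, 2).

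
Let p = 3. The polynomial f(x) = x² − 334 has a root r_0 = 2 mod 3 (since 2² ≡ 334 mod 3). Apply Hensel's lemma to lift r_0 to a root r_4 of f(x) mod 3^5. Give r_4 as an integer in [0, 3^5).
r_4 = 116 (mod 243)

Hensel's recurrence: r_{i+1} = r_i − f(r_i)·(f′(r_i))^{-1} mod 3^{i+2}, with f′(x) = 2x. Iterate:
  r_0 = 2 (mod 3)
  r_1 = 8 (mod 9)
  r_2 = 8 (mod 27)
  r_3 = 35 (mod 81)
  r_4 = 116 (mod 243)
Final: r_4 = 116, and one checks f(r_4) ≡ 0 mod 3^5.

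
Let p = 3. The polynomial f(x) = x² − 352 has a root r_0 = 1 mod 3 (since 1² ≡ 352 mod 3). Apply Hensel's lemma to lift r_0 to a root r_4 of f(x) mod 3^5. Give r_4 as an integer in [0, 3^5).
r_4 = 55 (mod 243)

Hensel's recurrence: r_{i+1} = r_i − f(r_i)·(f′(r_i))^{-1} mod 3^{i+2}, with f′(x) = 2x. Iterate:
  r_0 = 1 (mod 3)
  r_1 = 1 (mod 9)
  r_2 = 1 (mod 27)
  r_3 = 55 (mod 81)
  r_4 = 55 (mod 243)
Final: r_4 = 55, and one checks f(r_4) ≡ 0 mod 3^5.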